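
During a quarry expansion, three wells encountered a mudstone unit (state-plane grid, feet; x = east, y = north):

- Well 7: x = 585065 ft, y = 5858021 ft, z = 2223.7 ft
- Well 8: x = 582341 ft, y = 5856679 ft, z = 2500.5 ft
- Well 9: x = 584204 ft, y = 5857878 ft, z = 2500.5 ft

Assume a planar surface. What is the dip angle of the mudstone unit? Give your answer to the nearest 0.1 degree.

38.7°

Two edge vectors: Well 7→Well 8 = (-2724, -1342, 276.8), Well 7→Well 9 = (-861, -143, 276.8).
Normal n = (Well 7→Well 8) × (Well 7→Well 9) = (-331883.2, 515678.4, -765930).
So ∂z/∂x = −n_x/n_z = −0.43331 and ∂z/∂y = −n_y/n_z = 0.67327.
Gradient magnitude |∇z| = √(a² + b²) = √(0.18776 + 0.45329) = 0.80066.
True dip = arctan(0.80066) = 38.7°, dipping toward SSE (azimuth ≈ 147°).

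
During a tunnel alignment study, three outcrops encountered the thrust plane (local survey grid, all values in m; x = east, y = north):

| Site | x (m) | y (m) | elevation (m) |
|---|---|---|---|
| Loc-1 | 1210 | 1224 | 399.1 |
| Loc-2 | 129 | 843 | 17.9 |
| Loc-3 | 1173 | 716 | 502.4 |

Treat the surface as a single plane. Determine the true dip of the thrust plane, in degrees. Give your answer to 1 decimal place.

Let the plane be z = a·x + b·y + c.
Loc-2−Loc-1: −1081a − 381b = −381.2;  Loc-3−Loc-1: −37a − 508b = 103.3.
Solving gives a = 0.43549, b = −0.23506.
Gradient magnitude |∇z| = √(a² + b²) = √(0.18965 + 0.05526) = 0.49488.
True dip = arctan(0.49488) = 26.3°, dipping toward WNW (azimuth ≈ 298°).

26.3°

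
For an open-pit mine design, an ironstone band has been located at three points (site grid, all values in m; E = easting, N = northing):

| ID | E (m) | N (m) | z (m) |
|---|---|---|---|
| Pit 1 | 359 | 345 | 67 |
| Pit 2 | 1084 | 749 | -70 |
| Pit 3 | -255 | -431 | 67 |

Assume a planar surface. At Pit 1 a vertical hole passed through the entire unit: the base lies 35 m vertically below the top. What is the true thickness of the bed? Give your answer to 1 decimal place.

Two edge vectors: Pit 1→Pit 2 = (725, 404, -137), Pit 1→Pit 3 = (-614, -776, 0).
Normal n = (Pit 1→Pit 2) × (Pit 1→Pit 3) = (-106312, 84118, -314544).
So ∂z/∂E = −n_x/n_z = −0.33799 and ∂z/∂N = −n_y/n_z = 0.26743.
|∇z| = √(a²+b²) = 0.43099, so dip δ = arctan(0.43099) = 23.32°.
True thickness = vertical thickness × cos δ = 35 × cos 23.32° = 32.1 m.

32.1 m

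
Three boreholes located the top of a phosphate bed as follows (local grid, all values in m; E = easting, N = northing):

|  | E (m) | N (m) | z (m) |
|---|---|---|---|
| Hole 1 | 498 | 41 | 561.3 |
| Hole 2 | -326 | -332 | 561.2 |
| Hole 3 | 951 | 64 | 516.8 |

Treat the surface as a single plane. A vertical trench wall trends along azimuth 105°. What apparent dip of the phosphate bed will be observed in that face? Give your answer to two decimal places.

9.66°

Two edge vectors: Hole 1→Hole 2 = (-824, -373, -0.1), Hole 1→Hole 3 = (453, 23, -44.5).
Normal n = (Hole 1→Hole 2) × (Hole 1→Hole 3) = (16600.8, -36713.3, 150017).
So ∂z/∂E = −n_x/n_z = −0.11066 and ∂z/∂N = −n_y/n_z = 0.24473.
Unit vector along 105° is (sin 105°, cos 105°) = (0.9659, -0.2588).
Slope in that direction = a·(0.9659) + b·(-0.2588) = −0.17023.
Apparent dip = arctan|0.17023| = 9.66° (true dip is 15.0°, so apparent ≤ true as expected).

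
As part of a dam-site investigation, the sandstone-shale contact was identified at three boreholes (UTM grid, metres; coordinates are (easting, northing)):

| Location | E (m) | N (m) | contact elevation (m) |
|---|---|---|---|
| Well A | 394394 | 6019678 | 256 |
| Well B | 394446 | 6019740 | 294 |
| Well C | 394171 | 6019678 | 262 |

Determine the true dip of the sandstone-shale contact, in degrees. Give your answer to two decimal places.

32.46°

Two edge vectors: Well A→Well B = (52, 62, 38), Well A→Well C = (-223, 0, 6).
Normal n = (Well A→Well B) × (Well A→Well C) = (372, -8786, 13826).
So ∂z/∂E = −n_x/n_z = −0.02691 and ∂z/∂N = −n_y/n_z = 0.63547.
Gradient magnitude |∇z| = √(a² + b²) = √(0.00072 + 0.40382) = 0.63604.
True dip = arctan(0.63604) = 32.46°, dipping toward S (azimuth ≈ 178°).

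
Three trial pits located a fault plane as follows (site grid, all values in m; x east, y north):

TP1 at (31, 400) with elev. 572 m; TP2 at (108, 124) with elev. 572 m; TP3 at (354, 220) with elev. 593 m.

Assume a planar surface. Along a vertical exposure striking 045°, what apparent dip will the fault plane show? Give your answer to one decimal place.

Let the plane be z = a·x + b·y + c.
TP2−TP1: 77a − 276b = 0;  TP3−TP1: 323a − 180b = 21.
Solving gives a = 0.07698, b = 0.02148.
Unit vector along 045° is (sin 45°, cos 45°) = (0.7071, 0.7071).
Slope in that direction = a·(0.7071) + b·(0.7071) = 0.06962.
Apparent dip = arctan|0.06962| = 4.0° (true dip is 4.6°, so apparent ≤ true as expected).

4.0°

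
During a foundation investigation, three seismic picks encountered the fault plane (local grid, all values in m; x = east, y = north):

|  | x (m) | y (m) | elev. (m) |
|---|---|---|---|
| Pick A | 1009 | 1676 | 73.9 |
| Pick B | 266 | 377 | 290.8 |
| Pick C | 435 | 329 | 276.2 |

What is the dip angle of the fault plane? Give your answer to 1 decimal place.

8.7°

Let the plane be z = a·x + b·y + c.
Pick B−Pick A: −743a − 1299b = 216.9;  Pick C−Pick A: −574a − 1347b = 202.3.
Solving gives a = −0.11511, b = −0.10113.
Gradient magnitude |∇z| = √(a² + b²) = √(0.01325 + 0.01023) = 0.15323.
True dip = arctan(0.15323) = 8.7°, dipping toward NE (azimuth ≈ 049°).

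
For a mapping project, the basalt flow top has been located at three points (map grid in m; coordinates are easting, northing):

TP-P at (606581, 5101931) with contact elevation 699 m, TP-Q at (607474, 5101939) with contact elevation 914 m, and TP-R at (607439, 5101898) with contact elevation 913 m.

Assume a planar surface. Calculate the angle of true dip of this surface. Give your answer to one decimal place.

Two edge vectors: TP-P→TP-Q = (893, 8, 215), TP-P→TP-R = (858, -33, 214).
Normal n = (TP-P→TP-Q) × (TP-P→TP-R) = (8807, -6632, -36333).
So ∂z/∂easting = −n_x/n_z = 0.24240 and ∂z/∂northing = −n_y/n_z = −0.18253.
Gradient magnitude |∇z| = √(a² + b²) = √(0.05876 + 0.03332) = 0.30344.
True dip = arctan(0.30344) = 16.9°, dipping toward NW (azimuth ≈ 307°).

16.9°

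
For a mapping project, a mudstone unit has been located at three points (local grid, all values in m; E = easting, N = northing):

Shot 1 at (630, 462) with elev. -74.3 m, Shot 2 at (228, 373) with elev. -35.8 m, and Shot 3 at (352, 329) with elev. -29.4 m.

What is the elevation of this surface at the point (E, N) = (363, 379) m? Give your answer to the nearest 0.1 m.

Two edge vectors: Shot 1→Shot 2 = (-402, -89, 38.5), Shot 1→Shot 3 = (-278, -133, 44.9).
Normal n = (Shot 1→Shot 2) × (Shot 1→Shot 3) = (1124.4, 7346.8, 28724).
So ∂z/∂E = −n_x/n_z = −0.03914 and ∂z/∂N = −n_y/n_z = −0.25577.
Intercept c from Shot 1: -74.3 + 24.66 + 118.17 = 68.53.
At (363, 379): z = −14.2 − 96.9 + 68.53 = -42.6 m.

-42.6 m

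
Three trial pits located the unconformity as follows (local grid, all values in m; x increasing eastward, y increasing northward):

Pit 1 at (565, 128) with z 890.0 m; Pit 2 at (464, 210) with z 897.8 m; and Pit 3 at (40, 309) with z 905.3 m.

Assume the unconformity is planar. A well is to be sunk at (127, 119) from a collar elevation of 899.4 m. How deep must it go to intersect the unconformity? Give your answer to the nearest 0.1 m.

13.1 m

Let the plane be z = a·x + b·y + c.
Pit 2−Pit 1: −101a + 82b = 7.8;  Pit 3−Pit 1: −525a + 181b = 15.3.
Solving gives a = 0.00635, b = 0.10294.
Then c = 890 − a·565 − b·128 = 873.24.
At (127, 119): z_contact = 0.81 + 12.25 + 873.24 = 886.29 m.
Depth below ground = 899.4 − 886.29 = 13.1 m.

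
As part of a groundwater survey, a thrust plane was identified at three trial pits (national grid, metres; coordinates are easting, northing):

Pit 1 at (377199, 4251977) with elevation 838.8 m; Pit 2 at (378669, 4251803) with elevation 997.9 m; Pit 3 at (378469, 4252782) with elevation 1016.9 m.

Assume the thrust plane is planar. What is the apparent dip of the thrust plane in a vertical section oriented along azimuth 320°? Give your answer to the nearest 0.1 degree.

Let the plane be z = a·easting + b·northing + c.
Pit 2−Pit 1: 1470a − 174b = 159.1;  Pit 3−Pit 1: 1270a + 805b = 178.1.
Solving gives a = 0.11327, b = 0.04255.
Unit vector along 320° is (sin 320°, cos 320°) = (-0.6428, 0.7660).
Slope in that direction = a·(-0.6428) + b·(0.7660) = −0.04021.
Apparent dip = arctan|0.04021| = 2.3° (true dip is 6.9°, so apparent ≤ true as expected).

2.3°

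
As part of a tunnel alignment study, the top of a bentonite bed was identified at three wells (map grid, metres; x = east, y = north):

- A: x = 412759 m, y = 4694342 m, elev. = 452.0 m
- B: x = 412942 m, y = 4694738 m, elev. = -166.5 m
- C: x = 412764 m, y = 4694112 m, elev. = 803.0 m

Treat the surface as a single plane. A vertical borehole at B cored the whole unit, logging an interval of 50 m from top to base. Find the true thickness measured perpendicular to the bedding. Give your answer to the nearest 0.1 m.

Two edge vectors: A→B = (183, 396, -618.5), A→C = (5, -230, 351).
Normal n = (A→B) × (A→C) = (-3259, -67325.5, -44070).
So ∂z/∂x = −n_x/n_z = −0.07395 and ∂z/∂y = −n_y/n_z = −1.52769.
|∇z| = √(a²+b²) = 1.52948, so dip δ = arctan(1.52948) = 56.82°.
True thickness = vertical thickness × cos δ = 50 × cos 56.82° = 27.4 m.

27.4 m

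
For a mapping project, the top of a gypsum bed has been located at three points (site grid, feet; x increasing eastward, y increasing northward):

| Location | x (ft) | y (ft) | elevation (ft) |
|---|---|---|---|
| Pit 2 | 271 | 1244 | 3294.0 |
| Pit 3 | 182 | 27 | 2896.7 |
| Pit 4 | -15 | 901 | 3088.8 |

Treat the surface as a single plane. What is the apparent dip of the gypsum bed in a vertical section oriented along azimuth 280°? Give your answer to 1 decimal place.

16.7°

Two edge vectors: Pit 2→Pit 3 = (-89, -1217, -397.3), Pit 2→Pit 4 = (-286, -343, -205.2).
Normal n = (Pit 2→Pit 3) × (Pit 2→Pit 4) = (113454.5, 95365, -317535).
So ∂z/∂x = −n_x/n_z = 0.35730 and ∂z/∂y = −n_y/n_z = 0.30033.
Unit vector along 280° is (sin 280°, cos 280°) = (-0.9848, 0.1736).
Slope in that direction = a·(-0.9848) + b·(0.1736) = −0.29972.
Apparent dip = arctan|0.29972| = 16.7° (true dip is 25.0°, so apparent ≤ true as expected).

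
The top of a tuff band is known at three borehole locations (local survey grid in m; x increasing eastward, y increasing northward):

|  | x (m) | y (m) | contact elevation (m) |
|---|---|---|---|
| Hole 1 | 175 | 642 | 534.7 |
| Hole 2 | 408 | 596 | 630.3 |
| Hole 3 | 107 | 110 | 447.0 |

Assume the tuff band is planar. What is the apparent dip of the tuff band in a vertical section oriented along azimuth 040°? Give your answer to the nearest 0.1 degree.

19.9°

Two edge vectors: Hole 1→Hole 2 = (233, -46, 95.6), Hole 1→Hole 3 = (-68, -532, -87.7).
Normal n = (Hole 1→Hole 2) × (Hole 1→Hole 3) = (54893.4, 13933.3, -127084).
So ∂z/∂x = −n_x/n_z = 0.43195 and ∂z/∂y = −n_y/n_z = 0.10964.
Unit vector along 040° is (sin 40°, cos 40°) = (0.6428, 0.7660).
Slope in that direction = a·(0.6428) + b·(0.7660) = 0.36164.
Apparent dip = arctan|0.36164| = 19.9° (true dip is 24.0°, so apparent ≤ true as expected).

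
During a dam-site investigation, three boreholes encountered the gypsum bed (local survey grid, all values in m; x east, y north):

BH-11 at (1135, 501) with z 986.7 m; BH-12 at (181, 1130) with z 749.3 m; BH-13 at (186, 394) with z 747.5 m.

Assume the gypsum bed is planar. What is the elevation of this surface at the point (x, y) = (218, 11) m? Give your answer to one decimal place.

Two edge vectors: BH-11→BH-12 = (-954, 629, -237.4), BH-11→BH-13 = (-949, -107, -239.2).
Normal n = (BH-11→BH-12) × (BH-11→BH-13) = (-175858.6, -2904.2, 698999).
So ∂z/∂x = −n_x/n_z = 0.251586 and ∂z/∂y = −n_y/n_z = 0.004155.
Intercept c from BH-11: 986.7 − 285.55 − 2.08 = 699.07.
At (218, 11): z = 54.8 + 0.0 + 699.07 = 754.0 m.

754.0 m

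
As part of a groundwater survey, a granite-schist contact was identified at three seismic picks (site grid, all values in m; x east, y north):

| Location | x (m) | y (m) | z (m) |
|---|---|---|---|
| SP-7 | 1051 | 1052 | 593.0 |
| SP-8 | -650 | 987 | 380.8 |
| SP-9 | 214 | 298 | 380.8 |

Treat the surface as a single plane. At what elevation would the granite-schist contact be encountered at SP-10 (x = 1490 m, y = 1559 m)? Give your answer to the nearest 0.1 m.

Two edge vectors: SP-7→SP-8 = (-1701, -65, -212.2), SP-7→SP-9 = (-837, -754, -212.2).
Normal n = (SP-7→SP-8) × (SP-7→SP-9) = (-146205.8, -183340.8, 1228149).
So ∂z/∂x = −n_x/n_z = 0.119046 and ∂z/∂y = −n_y/n_z = 0.149282.
Intercept c from SP-7: 593 − 125.12 − 157.04 = 310.84.
At (1490, 1559): z = 177.4 + 232.7 + 310.84 = 720.9 m.

720.9 m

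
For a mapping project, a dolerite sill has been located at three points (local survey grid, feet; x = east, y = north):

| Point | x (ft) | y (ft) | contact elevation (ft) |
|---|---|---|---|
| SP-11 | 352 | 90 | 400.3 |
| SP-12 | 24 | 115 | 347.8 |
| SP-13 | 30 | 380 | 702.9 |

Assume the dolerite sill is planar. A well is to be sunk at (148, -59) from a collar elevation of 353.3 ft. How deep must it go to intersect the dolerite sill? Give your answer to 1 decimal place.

Two edge vectors: SP-11→SP-12 = (-328, 25, -52.5), SP-11→SP-13 = (-322, 290, 302.6).
Normal n = (SP-11→SP-12) × (SP-11→SP-13) = (22790, 116157.8, -87070).
So ∂z/∂x = −n_x/n_z = 0.26174 and ∂z/∂y = −n_y/n_z = 1.33407.
Intercept c from SP-11: 400.3 − 92.13 − 120.07 = 188.10.
At (148, -59): z_contact = 38.74 − 78.71 + 188.10 = 148.13 ft.
Depth below ground = 353.3 − 148.13 = 205.2 ft.

205.2 ft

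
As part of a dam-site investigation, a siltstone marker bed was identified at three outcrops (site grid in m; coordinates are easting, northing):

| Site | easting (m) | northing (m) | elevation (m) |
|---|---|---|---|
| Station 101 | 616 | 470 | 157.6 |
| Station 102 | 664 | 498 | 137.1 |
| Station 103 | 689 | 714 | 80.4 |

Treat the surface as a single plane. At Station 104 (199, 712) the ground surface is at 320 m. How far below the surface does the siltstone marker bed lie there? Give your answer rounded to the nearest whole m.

95 m

Two edge vectors: Station 101→Station 102 = (48, 28, -20.5), Station 101→Station 103 = (73, 244, -77.2).
Normal n = (Station 101→Station 102) × (Station 101→Station 103) = (2840.4, 2209.1, 9668).
So ∂z/∂easting = −n_x/n_z = −0.29379 and ∂z/∂northing = −n_y/n_z = −0.22850.
Intercept c from Station 101: 157.6 + 180.98 + 107.39 = 445.97.
At (199, 712): z_contact = −58.5 − 162.7 + 445.97 = 224.8 m.
Depth below ground = 320 − 224.8 = 95 m.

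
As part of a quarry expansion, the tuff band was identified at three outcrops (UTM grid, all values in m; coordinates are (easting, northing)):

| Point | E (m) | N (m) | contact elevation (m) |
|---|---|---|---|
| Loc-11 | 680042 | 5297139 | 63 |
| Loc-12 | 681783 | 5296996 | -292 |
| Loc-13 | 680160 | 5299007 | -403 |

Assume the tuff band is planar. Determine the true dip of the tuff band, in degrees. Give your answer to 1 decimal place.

18.0°

Let the plane be z = a·E + b·N + c.
Loc-12−Loc-11: 1741a − 143b = −355;  Loc-13−Loc-11: 118a + 1868b = −466.
Solving gives a = −0.22324, b = −0.23536.
Gradient magnitude |∇z| = √(a² + b²) = √(0.04984 + 0.05540) = 0.32439.
True dip = arctan(0.32439) = 18.0°, dipping toward NE (azimuth ≈ 043°).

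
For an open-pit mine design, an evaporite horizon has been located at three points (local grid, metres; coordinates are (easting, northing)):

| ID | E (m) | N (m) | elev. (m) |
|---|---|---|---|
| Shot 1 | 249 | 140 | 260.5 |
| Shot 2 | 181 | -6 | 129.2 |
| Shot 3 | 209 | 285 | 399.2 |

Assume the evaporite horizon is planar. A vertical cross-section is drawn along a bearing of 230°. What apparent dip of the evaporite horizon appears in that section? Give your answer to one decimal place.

28.5°

Two edge vectors: Shot 1→Shot 2 = (-68, -146, -131.3), Shot 1→Shot 3 = (-40, 145, 138.7).
Normal n = (Shot 1→Shot 2) × (Shot 1→Shot 3) = (-1211.7, 14683.6, -15700).
So ∂z/∂E = −n_x/n_z = −0.07718 and ∂z/∂N = −n_y/n_z = 0.93526.
Unit vector along 230° is (sin 230°, cos 230°) = (-0.7660, -0.6428).
Slope in that direction = a·(-0.7660) + b·(-0.6428) = −0.54205.
Apparent dip = arctan|0.54205| = 28.5° (true dip is 43.2°, so apparent ≤ true as expected).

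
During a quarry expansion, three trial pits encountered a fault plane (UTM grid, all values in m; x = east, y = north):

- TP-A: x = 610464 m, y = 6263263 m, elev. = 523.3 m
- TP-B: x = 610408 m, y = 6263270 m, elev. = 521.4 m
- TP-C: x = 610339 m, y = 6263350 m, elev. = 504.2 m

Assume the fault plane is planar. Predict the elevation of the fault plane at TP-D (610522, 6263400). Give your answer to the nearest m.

495 m

Let the plane be z = a·x + b·y + c.
TP-B−TP-A: −56a + 7b = −1.9;  TP-C−TP-A: −125a + 87b = −19.1.
Solving gives a = 0.00790593, b = −0.20818114.
Then c = 523.3 − a·610464 − b·6263263 = 1299590.22.
At (610522, 6263400): z = 4826.7 − 1303921.7 + 1299590.22 = 495.2 m.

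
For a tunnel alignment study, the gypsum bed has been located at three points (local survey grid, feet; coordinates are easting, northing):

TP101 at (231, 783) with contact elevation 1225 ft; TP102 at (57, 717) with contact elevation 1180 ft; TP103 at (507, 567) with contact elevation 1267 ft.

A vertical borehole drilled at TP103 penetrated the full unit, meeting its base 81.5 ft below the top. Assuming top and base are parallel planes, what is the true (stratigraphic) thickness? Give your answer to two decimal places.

Two edge vectors: TP101→TP102 = (-174, -66, -45), TP101→TP103 = (276, -216, 42).
Normal n = (TP101→TP102) × (TP101→TP103) = (-12492, -5112, 55800).
So ∂z/∂easting = −n_x/n_z = 0.22387 and ∂z/∂northing = −n_y/n_z = 0.09161.
|∇z| = √(a²+b²) = 0.24189, so dip δ = arctan(0.24189) = 13.60°.
True thickness = vertical thickness × cos δ = 81.5 × cos 13.60° = 79.22 ft.

79.22 ft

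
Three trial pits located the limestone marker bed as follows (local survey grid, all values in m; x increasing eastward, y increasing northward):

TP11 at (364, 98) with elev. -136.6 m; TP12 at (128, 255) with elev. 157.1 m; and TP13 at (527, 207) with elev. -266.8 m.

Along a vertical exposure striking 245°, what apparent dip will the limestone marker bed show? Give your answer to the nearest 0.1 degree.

38.1°

Let the plane be z = a·x + b·y + c.
TP12−TP11: −236a + 157b = 293.7;  TP13−TP11: 163a + 109b = −130.2.
Solving gives a = −1.02221, b = 0.33413.
Unit vector along 245° is (sin 245°, cos 245°) = (-0.9063, -0.4226).
Slope in that direction = a·(-0.9063) + b·(-0.4226) = 0.78523.
Apparent dip = arctan|0.78523| = 38.1° (true dip is 47.1°, so apparent ≤ true as expected).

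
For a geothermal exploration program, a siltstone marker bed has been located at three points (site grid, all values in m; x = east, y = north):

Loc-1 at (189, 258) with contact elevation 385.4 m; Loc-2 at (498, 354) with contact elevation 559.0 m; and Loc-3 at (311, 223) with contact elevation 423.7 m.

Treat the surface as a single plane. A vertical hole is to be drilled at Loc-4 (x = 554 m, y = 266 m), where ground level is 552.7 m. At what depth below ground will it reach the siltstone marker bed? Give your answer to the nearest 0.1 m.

6.0 m

Two edge vectors: Loc-1→Loc-2 = (309, 96, 173.6), Loc-1→Loc-3 = (122, -35, 38.3).
Normal n = (Loc-1→Loc-2) × (Loc-1→Loc-3) = (9752.8, 9344.5, -22527).
So ∂z/∂x = −n_x/n_z = 0.43294 and ∂z/∂y = −n_y/n_z = 0.41481.
Intercept c from Loc-1: 385.4 − 81.83 − 107.02 = 196.55.
At (554, 266): z_contact = 239.85 + 110.34 + 196.55 = 546.74 m.
Depth below ground = 552.7 − 546.74 = 6.0 m.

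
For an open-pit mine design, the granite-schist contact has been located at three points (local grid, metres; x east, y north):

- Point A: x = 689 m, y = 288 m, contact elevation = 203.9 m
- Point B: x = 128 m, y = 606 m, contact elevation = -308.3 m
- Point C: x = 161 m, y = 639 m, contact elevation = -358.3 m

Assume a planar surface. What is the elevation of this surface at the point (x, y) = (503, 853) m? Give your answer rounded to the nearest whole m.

Two edge vectors: Point A→Point B = (-561, 318, -512.2), Point A→Point C = (-528, 351, -562.2).
Normal n = (Point A→Point B) × (Point A→Point C) = (1002.6, -44952.6, -29007).
So ∂z/∂x = −n_x/n_z = 0.03456 and ∂z/∂y = −n_y/n_z = −1.54972.
Intercept c from Point A: 203.9 − 23.81 + 446.32 = 626.40.
At (503, 853): z = 17.4 − 1321.9 + 626.40 = -678.1 m.

-678 m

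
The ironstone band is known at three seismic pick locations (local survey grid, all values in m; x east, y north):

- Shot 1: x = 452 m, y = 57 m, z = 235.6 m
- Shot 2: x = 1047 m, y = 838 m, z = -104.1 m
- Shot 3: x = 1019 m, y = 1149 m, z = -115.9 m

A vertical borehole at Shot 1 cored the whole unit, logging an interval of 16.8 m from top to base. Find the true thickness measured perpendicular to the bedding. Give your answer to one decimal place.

Two edge vectors: Shot 1→Shot 2 = (595, 781, -339.7), Shot 1→Shot 3 = (567, 1092, -351.5).
Normal n = (Shot 1→Shot 2) × (Shot 1→Shot 3) = (96430.9, 16532.6, 206913).
So ∂z/∂x = −n_x/n_z = −0.46605 and ∂z/∂y = −n_y/n_z = −0.07990.
|∇z| = √(a²+b²) = 0.47285, so dip δ = arctan(0.47285) = 25.31°.
True thickness = vertical thickness × cos δ = 16.8 × cos 25.31° = 15.2 m.

15.2 m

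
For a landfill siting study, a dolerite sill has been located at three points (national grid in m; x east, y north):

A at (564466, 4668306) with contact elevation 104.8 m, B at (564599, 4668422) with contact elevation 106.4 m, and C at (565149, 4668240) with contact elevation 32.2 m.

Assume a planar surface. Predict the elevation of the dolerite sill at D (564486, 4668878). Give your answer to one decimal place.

Let the plane be z = a·x + b·y + c.
B−A: 133a + 116b = 1.6;  C−A: 683a − 66b = −72.6.
Solving gives a = −0.094493557, b = 0.122134854.
Then c = 104.8 − a·564466 − b·4668306 = −516719.67.
At (564486, 4668878): z = −53340.3 + 570232.7 − 516719.67 = 172.8 m.

172.8 m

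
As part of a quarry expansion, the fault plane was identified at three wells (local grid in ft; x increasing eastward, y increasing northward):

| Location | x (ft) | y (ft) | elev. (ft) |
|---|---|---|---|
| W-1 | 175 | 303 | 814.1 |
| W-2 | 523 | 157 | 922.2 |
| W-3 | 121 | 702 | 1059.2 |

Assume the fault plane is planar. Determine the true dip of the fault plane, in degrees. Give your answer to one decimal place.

Two edge vectors: W-1→W-2 = (348, -146, 108.1), W-1→W-3 = (-54, 399, 245.1).
Normal n = (W-1→W-2) × (W-1→W-3) = (-78916.5, -91132.2, 130968).
So ∂z/∂x = −n_x/n_z = 0.60256 and ∂z/∂y = −n_y/n_z = 0.69584.
Gradient magnitude |∇z| = √(a² + b²) = √(0.36308 + 0.48419) = 0.92047.
True dip = arctan(0.92047) = 42.6°, dipping toward SW (azimuth ≈ 221°).

42.6°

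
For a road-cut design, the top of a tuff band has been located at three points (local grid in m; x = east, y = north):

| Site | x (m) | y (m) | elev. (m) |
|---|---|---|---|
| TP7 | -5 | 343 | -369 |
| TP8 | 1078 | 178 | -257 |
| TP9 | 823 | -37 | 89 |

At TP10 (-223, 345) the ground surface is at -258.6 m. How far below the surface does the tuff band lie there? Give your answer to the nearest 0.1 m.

Let the plane be z = a·x + b·y + c.
TP8−TP7: 1083a − 165b = 112;  TP9−TP7: 828a − 380b = 458.
Solving gives a = −0.120071, b = −1.466892.
Then c = -369 − a·-5 − b·343 = 133.54.
At (-223, 345): z_contact = 26.78 − 506.08 + 133.54 = -345.76 m.
Depth below ground = -258.6 − (-345.76) = 87.2 m.

87.2 m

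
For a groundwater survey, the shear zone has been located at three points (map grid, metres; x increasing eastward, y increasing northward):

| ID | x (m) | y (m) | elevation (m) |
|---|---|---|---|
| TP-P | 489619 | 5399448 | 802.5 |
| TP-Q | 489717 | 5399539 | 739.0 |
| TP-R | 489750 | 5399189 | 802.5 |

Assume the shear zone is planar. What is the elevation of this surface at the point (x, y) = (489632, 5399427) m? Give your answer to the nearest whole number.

Let the plane be z = a·x + b·y + c.
TP-Q−TP-P: 98a + 91b = −63.5;  TP-R−TP-P: 131a − 259b = 0.
Solving gives a = −0.44088947, b = −0.22299815.
Then c = 802.5 − a·489619 − b·5399448 = 1420737.28.
At (489632, 5399427): z = −215873.6 − 1204062.2 + 1420737.28 = 801.5 m.

801 m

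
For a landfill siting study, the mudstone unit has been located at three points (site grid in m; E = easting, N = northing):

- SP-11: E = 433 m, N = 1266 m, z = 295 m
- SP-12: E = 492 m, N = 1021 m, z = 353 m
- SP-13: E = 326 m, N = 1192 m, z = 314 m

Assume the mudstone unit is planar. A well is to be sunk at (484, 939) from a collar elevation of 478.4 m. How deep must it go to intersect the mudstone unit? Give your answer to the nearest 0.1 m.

Two edge vectors: SP-11→SP-12 = (59, -245, 58), SP-11→SP-13 = (-107, -74, 19).
Normal n = (SP-11→SP-12) × (SP-11→SP-13) = (-363, -7327, -30581).
So ∂z/∂E = −n_x/n_z = −0.011870 and ∂z/∂N = −n_y/n_z = −0.239593.
Intercept c from SP-11: 295 + 5.14 + 303.33 = 603.46.
At (484, 939): z_contact = −5.75 − 224.98 + 603.46 = 372.74 m.
Depth below ground = 478.4 − 372.74 = 105.7 m.

105.7 m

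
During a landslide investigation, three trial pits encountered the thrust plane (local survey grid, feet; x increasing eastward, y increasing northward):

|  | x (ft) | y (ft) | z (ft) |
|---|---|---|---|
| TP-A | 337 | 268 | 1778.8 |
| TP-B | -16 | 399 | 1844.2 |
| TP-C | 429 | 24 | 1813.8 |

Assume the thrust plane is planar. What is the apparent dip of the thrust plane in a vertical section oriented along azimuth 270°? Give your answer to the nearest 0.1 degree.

Let the plane be z = a·x + b·y + c.
TP-B−TP-A: −353a + 131b = 65.4;  TP-C−TP-A: 92a − 244b = 35.
Solving gives a = −0.27730, b = −0.24800.
Unit vector along 270° is (sin 270°, cos 270°) = (-1.0000, -0.0000).
Slope in that direction = a·(-1.0000) + b·(-0.0000) = 0.27730.
Apparent dip = arctan|0.27730| = 15.5° (true dip is 20.4°, so apparent ≤ true as expected).

15.5°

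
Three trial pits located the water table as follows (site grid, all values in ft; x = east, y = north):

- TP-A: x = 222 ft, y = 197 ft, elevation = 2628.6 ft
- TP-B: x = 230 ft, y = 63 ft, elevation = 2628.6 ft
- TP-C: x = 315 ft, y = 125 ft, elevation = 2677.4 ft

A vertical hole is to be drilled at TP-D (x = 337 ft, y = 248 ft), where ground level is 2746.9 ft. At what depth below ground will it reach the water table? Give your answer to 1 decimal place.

Two edge vectors: TP-A→TP-B = (8, -134, 0), TP-A→TP-C = (93, -72, 48.8).
Normal n = (TP-A→TP-B) × (TP-A→TP-C) = (-6539.2, -390.4, 11886).
So ∂z/∂x = −n_x/n_z = 0.55016 and ∂z/∂y = −n_y/n_z = 0.03285.
Intercept c from TP-A: 2628.6 − 122.14 − 6.47 = 2499.99.
At (337, 248): z_contact = 185.40 + 8.15 + 2499.99 = 2693.54 ft.
Depth below ground = 2746.9 − 2693.54 = 53.4 ft.

53.4 ft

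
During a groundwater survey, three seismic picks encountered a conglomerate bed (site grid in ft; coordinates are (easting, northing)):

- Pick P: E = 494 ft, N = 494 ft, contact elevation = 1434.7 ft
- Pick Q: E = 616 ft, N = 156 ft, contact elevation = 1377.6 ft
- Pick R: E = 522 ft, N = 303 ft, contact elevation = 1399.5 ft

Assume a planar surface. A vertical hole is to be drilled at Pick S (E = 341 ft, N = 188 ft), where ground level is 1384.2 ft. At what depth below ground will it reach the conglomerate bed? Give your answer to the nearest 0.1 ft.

Let the plane be z = a·E + b·N + c.
Pick Q−Pick P: 122a − 338b = −57.1;  Pick R−Pick P: 28a − 191b = −35.2.
Solving gives a = 0.07165, b = 0.19480.
Then c = 1434.7 − a·494 − b·494 = 1303.07.
At (341, 188): z_contact = 24.43 + 36.62 + 1303.07 = 1364.13 ft.
Depth below ground = 1384.2 − 1364.13 = 20.1 ft.

20.1 ft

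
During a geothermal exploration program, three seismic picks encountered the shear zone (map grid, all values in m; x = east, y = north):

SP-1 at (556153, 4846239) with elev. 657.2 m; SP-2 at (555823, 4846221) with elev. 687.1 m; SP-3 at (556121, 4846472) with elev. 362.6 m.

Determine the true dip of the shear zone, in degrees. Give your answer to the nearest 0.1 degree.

51.7°

Two edge vectors: SP-1→SP-2 = (-330, -18, 29.9), SP-1→SP-3 = (-32, 233, -294.6).
Normal n = (SP-1→SP-2) × (SP-1→SP-3) = (-1663.9, -98174.8, -77466).
So ∂z/∂x = −n_x/n_z = −0.02148 and ∂z/∂y = −n_y/n_z = −1.26733.
Gradient magnitude |∇z| = √(a² + b²) = √(0.00046 + 1.60612) = 1.26751.
True dip = arctan(1.26751) = 51.7°, dipping toward N (azimuth ≈ 001°).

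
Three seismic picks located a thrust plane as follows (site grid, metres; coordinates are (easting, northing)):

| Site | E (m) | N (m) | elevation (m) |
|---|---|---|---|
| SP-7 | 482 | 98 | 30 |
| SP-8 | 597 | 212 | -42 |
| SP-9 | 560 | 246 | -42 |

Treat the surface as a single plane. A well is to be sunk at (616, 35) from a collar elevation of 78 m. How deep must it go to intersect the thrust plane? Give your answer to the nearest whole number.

68 m

Let the plane be z = a·E + b·N + c.
SP-8−SP-7: 115a + 114b = −72;  SP-9−SP-7: 78a + 148b = −72.
Solving gives a = −0.30118, b = −0.32776.
Then c = 30 − a·482 − b·98 = 207.29.
At (616, 35): z_contact = −185.5 − 11.5 + 207.29 = 10.3 m.
Depth below ground = 78 − 10.3 = 68 m.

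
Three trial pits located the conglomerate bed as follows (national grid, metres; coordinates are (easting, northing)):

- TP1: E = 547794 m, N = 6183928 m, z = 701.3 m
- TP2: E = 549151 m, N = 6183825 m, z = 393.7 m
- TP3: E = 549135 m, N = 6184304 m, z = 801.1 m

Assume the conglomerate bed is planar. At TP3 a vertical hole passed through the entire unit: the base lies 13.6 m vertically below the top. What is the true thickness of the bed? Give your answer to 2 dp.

Two edge vectors: TP1→TP2 = (1357, -103, -307.6), TP1→TP3 = (1341, 376, 99.8).
Normal n = (TP1→TP2) × (TP1→TP3) = (105378.2, -547920.2, 648355).
So ∂z/∂E = −n_x/n_z = −0.16253 and ∂z/∂N = −n_y/n_z = 0.84509.
|∇z| = √(a²+b²) = 0.86058, so dip δ = arctan(0.86058) = 40.71°.
True thickness = vertical thickness × cos δ = 13.6 × cos 40.71° = 10.31 m.

10.31 m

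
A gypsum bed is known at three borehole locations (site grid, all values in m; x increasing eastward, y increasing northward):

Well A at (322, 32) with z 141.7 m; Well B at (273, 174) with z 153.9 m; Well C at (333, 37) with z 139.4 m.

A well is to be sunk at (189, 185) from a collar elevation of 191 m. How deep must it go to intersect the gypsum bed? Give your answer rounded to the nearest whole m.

19 m

Two edge vectors: Well A→Well B = (-49, 142, 12.2), Well A→Well C = (11, 5, -2.3).
Normal n = (Well A→Well B) × (Well A→Well C) = (-387.6, 21.5, -1807).
So ∂z/∂x = −n_x/n_z = −0.21450 and ∂z/∂y = −n_y/n_z = 0.01190.
Intercept c from Well A: 141.7 + 69.07 − 0.38 = 210.39.
At (189, 185): z_contact = −40.5 + 2.2 + 210.39 = 172.0 m.
Depth below ground = 191 − 172.0 = 19 m.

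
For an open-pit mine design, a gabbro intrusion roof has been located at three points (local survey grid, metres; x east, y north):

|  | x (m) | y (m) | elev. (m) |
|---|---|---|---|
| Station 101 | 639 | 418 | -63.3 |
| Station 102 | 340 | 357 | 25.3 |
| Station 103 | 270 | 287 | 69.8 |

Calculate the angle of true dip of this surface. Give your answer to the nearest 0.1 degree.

Two edge vectors: Station 101→Station 102 = (-299, -61, 88.6), Station 101→Station 103 = (-369, -131, 133.1).
Normal n = (Station 101→Station 102) × (Station 101→Station 103) = (3487.5, 7103.5, 16660).
So ∂z/∂x = −n_x/n_z = −0.20933 and ∂z/∂y = −n_y/n_z = −0.42638.
Gradient magnitude |∇z| = √(a² + b²) = √(0.04382 + 0.18180) = 0.47500.
True dip = arctan(0.47500) = 25.4°, dipping toward NNE (azimuth ≈ 026°).

25.4°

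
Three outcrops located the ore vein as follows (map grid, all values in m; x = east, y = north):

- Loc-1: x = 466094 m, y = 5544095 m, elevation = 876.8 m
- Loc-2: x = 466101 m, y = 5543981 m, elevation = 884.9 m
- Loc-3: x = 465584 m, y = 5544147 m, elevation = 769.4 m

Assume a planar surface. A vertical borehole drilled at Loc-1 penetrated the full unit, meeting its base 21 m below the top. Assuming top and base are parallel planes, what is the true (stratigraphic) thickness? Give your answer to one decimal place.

Two edge vectors: Loc-1→Loc-2 = (7, -114, 8.1), Loc-1→Loc-3 = (-510, 52, -107.4).
Normal n = (Loc-1→Loc-2) × (Loc-1→Loc-3) = (11822.4, -3379.2, -57776).
So ∂z/∂x = −n_x/n_z = 0.20462 and ∂z/∂y = −n_y/n_z = −0.05849.
|∇z| = √(a²+b²) = 0.21282, so dip δ = arctan(0.21282) = 12.01°.
True thickness = vertical thickness × cos δ = 21 × cos 12.01° = 20.5 m.

20.5 m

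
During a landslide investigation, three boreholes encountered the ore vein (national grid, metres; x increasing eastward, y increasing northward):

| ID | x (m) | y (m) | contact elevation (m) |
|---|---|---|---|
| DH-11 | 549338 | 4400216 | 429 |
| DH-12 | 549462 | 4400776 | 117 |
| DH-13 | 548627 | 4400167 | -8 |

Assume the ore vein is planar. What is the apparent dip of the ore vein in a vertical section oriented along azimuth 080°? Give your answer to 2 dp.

27.96°

Let the plane be z = a·x + b·y + c.
DH-12−DH-11: 124a + 560b = −312;  DH-13−DH-11: −711a − 49b = −437.
Solving gives a = 0.66314, b = −0.70398.
Unit vector along 080° is (sin 80°, cos 80°) = (0.9848, 0.1736).
Slope in that direction = a·(0.9848) + b·(0.1736) = 0.53082.
Apparent dip = arctan|0.53082| = 27.96° (true dip is 44.0°, so apparent ≤ true as expected).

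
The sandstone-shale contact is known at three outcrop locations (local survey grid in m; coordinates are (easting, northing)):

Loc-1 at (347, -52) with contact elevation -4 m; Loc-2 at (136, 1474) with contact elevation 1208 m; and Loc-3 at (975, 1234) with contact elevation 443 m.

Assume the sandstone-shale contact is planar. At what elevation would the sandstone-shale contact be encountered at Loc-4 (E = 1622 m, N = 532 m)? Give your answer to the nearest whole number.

-507 m

Two edge vectors: Loc-1→Loc-2 = (-211, 1526, 1212), Loc-1→Loc-3 = (628, 1286, 447).
Normal n = (Loc-1→Loc-2) × (Loc-1→Loc-3) = (-876510, 855453, -1229674).
So ∂z/∂E = −n_x/n_z = −0.71280 and ∂z/∂N = −n_y/n_z = 0.69567.
Intercept c from Loc-1: -4 + 247.34 + 36.18 = 279.52.
At (1622, 532): z = −1156.2 + 370.1 + 279.52 = -506.5 m.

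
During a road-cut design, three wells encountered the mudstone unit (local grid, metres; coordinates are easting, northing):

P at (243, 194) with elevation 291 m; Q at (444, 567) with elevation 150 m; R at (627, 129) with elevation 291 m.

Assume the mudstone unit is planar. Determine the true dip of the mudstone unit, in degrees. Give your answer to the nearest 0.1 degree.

19.4°

Let the plane be z = a·easting + b·northing + c.
Q−P: 201a + 373b = −141;  R−P: 384a − 65b = 0.
Solving gives a = −0.05864, b = −0.34642.
Gradient magnitude |∇z| = √(a² + b²) = √(0.00344 + 0.12001) = 0.35135.
True dip = arctan(0.35135) = 19.4°, dipping toward N (azimuth ≈ 010°).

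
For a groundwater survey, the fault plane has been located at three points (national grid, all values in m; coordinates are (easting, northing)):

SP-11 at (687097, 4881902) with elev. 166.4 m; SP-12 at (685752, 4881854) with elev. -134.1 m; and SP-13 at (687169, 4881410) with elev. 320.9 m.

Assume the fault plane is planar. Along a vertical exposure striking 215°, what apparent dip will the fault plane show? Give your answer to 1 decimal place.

5.4°

Two edge vectors: SP-11→SP-12 = (-1345, -48, -300.5), SP-11→SP-13 = (72, -492, 154.5).
Normal n = (SP-11→SP-12) × (SP-11→SP-13) = (-155262, 186166.5, 665196).
So ∂z/∂E = −n_x/n_z = 0.23341 and ∂z/∂N = −n_y/n_z = −0.27987.
Unit vector along 215° is (sin 215°, cos 215°) = (-0.5736, -0.8192).
Slope in that direction = a·(-0.5736) + b·(-0.8192) = 0.09538.
Apparent dip = arctan|0.09538| = 5.4° (true dip is 20.0°, so apparent ≤ true as expected).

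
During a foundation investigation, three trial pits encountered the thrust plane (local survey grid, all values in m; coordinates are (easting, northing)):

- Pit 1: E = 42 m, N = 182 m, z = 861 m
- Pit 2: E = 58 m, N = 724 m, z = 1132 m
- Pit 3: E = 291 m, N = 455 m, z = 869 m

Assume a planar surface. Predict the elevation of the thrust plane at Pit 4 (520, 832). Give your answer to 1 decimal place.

Two edge vectors: Pit 1→Pit 2 = (16, 542, 271), Pit 1→Pit 3 = (249, 273, 8).
Normal n = (Pit 1→Pit 2) × (Pit 1→Pit 3) = (-69647, 67351, -130590).
So ∂z/∂E = −n_x/n_z = −0.53333 and ∂z/∂N = −n_y/n_z = 0.51574.
Intercept c from Pit 1: 861 + 22.40 − 93.87 = 789.53.
At (520, 832): z = −277.3 + 429.1 + 789.53 = 941.3 m.

941.3 m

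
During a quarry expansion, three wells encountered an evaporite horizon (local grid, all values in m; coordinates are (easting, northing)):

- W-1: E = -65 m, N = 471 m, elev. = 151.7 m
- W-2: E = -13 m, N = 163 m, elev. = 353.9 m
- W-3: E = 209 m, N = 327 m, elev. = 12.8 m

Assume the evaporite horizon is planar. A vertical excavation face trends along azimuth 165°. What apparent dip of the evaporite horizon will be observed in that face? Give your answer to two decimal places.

28.57°

Let the plane be z = a·E + b·N + c.
W-2−W-1: 52a − 308b = 202.2;  W-3−W-1: 274a − 144b = −138.9.
Solving gives a = −0.93491, b = −0.81433.
Unit vector along 165° is (sin 165°, cos 165°) = (0.2588, -0.9659).
Slope in that direction = a·(0.2588) + b·(-0.9659) = 0.54462.
Apparent dip = arctan|0.54462| = 28.57° (true dip is 51.1°, so apparent ≤ true as expected).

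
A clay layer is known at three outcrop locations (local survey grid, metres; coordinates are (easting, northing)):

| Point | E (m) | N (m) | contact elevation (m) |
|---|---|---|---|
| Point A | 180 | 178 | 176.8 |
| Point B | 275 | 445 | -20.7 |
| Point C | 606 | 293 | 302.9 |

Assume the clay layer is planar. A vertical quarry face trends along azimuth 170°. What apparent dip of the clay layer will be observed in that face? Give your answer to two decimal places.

Two edge vectors: Point A→Point B = (95, 267, -197.5), Point A→Point C = (426, 115, 126.1).
Normal n = (Point A→Point B) × (Point A→Point C) = (56381.2, -96114.5, -102817).
So ∂z/∂E = −n_x/n_z = 0.54836 and ∂z/∂N = −n_y/n_z = −0.93481.
Unit vector along 170° is (sin 170°, cos 170°) = (0.1736, -0.9848).
Slope in that direction = a·(0.1736) + b·(-0.9848) = 1.01583.
Apparent dip = arctan|1.01583| = 45.45° (true dip is 47.3°, so apparent ≤ true as expected).

45.45°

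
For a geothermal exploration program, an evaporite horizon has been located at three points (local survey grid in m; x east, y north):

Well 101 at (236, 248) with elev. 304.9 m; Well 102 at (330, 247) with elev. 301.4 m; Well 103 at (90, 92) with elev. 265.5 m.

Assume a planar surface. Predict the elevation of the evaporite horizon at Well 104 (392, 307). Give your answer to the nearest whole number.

316 m

Let the plane be z = a·x + b·y + c.
Well 102−Well 101: 94a − 1b = −3.5;  Well 103−Well 101: −146a − 156b = −39.4.
Solving gives a = −0.03421, b = 0.28458.
Then c = 304.9 − a·236 − b·248 = 242.40.
At (392, 307): z = −13.4 + 87.4 + 242.40 = 316.4 m.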